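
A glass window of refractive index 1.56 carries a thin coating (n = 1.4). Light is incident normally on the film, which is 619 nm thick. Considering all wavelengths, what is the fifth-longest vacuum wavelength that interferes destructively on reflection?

Top surface (1.0 → 1.4): reflection off a higher-index medium gives a half-wave phase shift.
At the lower boundary (n = 1.4 to n = 1.56) the reflected ray undergoes a half-wave phase shift.
The two reflections carry the same phase change, so no net offset.
So the condition for destructive reflection is 2 n t = (m + ½) λ.
λ = 2 n t / (m + ½). The fifth-longest wavelength is m = 4: λ = 2 × 1.4 × 619 / 4.50 = 385 nm.

385 nm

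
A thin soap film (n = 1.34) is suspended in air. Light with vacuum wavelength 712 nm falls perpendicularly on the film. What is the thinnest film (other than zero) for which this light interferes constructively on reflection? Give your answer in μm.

At the upper boundary (n = 1.0 to n = 1.34) the reflected ray undergoes a half-wave phase shift.
Ray reflecting at the bottom interface goes from n = 1.34 toward n = 1.0: no phase shift.
Net: one phase inversion between the two reflected rays.
With one net inversion, constructive interference in reflection requires 2 n t = (m + ½) λ.
Minimum at m = 0: t = λ / (4 n) = 712 / (4 × 1.34) = 133 nm.

0.133 μm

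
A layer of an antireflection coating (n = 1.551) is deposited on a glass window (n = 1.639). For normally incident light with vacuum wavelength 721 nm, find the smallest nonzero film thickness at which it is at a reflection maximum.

232 nm

At the upper boundary (n = 1.0 to n = 1.551) the reflected ray undergoes a half-wave phase shift.
Bottom surface (1.551 → 1.639): reflection off a higher-index medium gives a half-wave phase shift.
The two reflections carry the same phase change, so no net offset.
So the condition for constructive reflection is 2 n t = m λ.
Minimum nonzero at m = 1: t = λ / (2 n) = 721 / (2 × 1.551) = 232 nm.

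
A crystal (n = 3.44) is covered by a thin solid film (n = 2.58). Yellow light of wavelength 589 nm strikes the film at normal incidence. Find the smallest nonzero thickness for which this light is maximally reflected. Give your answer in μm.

Ray reflecting at the top interface goes from n = 1.0 toward n = 2.58: a half-wave phase shift.
At the lower boundary (n = 2.58 to n = 3.44) the reflected ray undergoes a half-wave phase shift.
Net: no relative phase inversion (both shifts match).
For bright reflection here: 2 n t = m λ.
The smallest nonzero thickness corresponds to m = 1: t = m λ / (2 n) = 1.00 × 589 / (2 × 2.58) = 114 nm.

0.114 μm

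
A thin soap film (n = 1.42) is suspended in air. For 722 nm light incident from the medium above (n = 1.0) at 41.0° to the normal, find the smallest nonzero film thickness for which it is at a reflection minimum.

287 nm

Ray reflecting at the top interface goes from n = 1.0 toward n = 1.42: a half-wave phase shift.
Bottom surface (1.42 → 1.0): reflection off a lower-index medium gives no phase shift.
The two reflections differ by half a wavelength.
For weak reflection here: 2 n t cos θ_r = m λ.
Snell's law: 1.0 sin 41.0° = 1.42 sin θ_r → sin θ_r = 0.462, cos θ_r = 0.887.
Minimum nonzero at m = 1: t = λ / (2 n cos θ_r) = 722 / (2 × 1.42 × 0.887) = 287 nm.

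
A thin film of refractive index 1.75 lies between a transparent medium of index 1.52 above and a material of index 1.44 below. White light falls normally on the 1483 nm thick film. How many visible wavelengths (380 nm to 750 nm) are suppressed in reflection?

7

At the upper boundary (n = 1.52 to n = 1.75) the reflected ray undergoes a half-wave phase shift.
At the lower boundary (n = 1.75 to n = 1.44) the reflected ray undergoes no phase shift.
Net: one phase inversion between the two reflected rays.
So the condition for destructive reflection is 2 n t = m λ.
λ = 2 n t / m = 5191 / m nm.
m=6: 865 nm (IR); m=7: 742 nm (visible); m=8: 649 nm (visible); m=9: 577 nm (visible); m=10: 519 nm (visible); m=11: 472 nm (visible); m=12: 433 nm (visible); m=13: 399 nm (visible); m=14: 371 nm (UV).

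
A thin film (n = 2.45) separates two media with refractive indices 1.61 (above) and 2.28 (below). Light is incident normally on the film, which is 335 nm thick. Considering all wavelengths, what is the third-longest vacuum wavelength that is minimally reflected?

At the upper boundary (n = 1.61 to n = 2.45) the reflected ray undergoes a half-wave phase shift.
Ray reflecting at the bottom interface goes from n = 2.45 toward n = 2.28: no phase shift.
Net: one phase inversion between the two reflected rays.
For minimum reflection here: 2 n t = m λ.
λ = 2 n t / m. The third-longest wavelength is m = 3: λ = 2 × 2.45 × 335 / 3.00 = 547 nm.

547 nm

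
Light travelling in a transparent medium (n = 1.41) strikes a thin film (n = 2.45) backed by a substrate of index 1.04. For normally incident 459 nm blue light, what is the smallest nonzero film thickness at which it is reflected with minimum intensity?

93.7 nm

Ray reflecting at the top interface goes from n = 1.41 toward n = 2.45: a half-wave phase shift.
Ray reflecting at the bottom interface goes from n = 2.45 toward n = 1.04: no phase shift.
Exactly one π shift → a net half-wave offset.
For minimum reflection here: 2 n t = m λ.
The smallest nonzero thickness corresponds to m = 1: t = m λ / (2 n) = 1.00 × 459 / (2 × 2.45) = 93.7 nm.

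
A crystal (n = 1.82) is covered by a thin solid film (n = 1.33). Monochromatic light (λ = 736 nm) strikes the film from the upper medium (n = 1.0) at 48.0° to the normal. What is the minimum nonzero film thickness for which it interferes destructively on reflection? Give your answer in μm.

At the upper boundary (n = 1.0 to n = 1.33) the reflected ray undergoes a half-wave phase shift.
Bottom surface (1.33 → 1.82): reflection off a higher-index medium gives a half-wave phase shift.
Zero or two π shifts → no net half-wave offset.
With no net inversion, destructive interference in reflection requires 2 n t cos θ_r = (m + ½) λ.
Snell's law: 1.0 sin 48.0° = 1.33 sin θ_r → sin θ_r = 0.559, cos θ_r = 0.829.
Minimum at m = 0: t = λ / (4 n cos θ_r) = 736 / (4 × 1.33 × 0.829) = 167 nm.

0.167 μm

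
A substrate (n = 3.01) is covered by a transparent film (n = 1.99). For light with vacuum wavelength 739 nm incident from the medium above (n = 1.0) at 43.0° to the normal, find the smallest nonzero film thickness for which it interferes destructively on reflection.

Ray reflecting at the top interface goes from n = 1.0 toward n = 1.99: a half-wave phase shift.
At the lower boundary (n = 1.99 to n = 3.01) the reflected ray undergoes a half-wave phase shift.
Zero or two π shifts → no net half-wave offset.
So the condition for destructive reflection is 2 n t cos θ_r = (m + ½) λ.
Snell's law: 1.0 sin 43.0° = 1.99 sin θ_r → sin θ_r = 0.343, cos θ_r = 0.939.
Minimum at m = 0: t = λ / (4 n cos θ_r) = 739 / (4 × 1.99 × 0.939) = 98.8 nm.

98.8 nm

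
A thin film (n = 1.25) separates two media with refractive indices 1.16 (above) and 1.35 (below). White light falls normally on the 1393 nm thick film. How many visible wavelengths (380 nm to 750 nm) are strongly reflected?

Ray reflecting at the top interface goes from n = 1.16 toward n = 1.25: a half-wave phase shift.
At the lower boundary (n = 1.25 to n = 1.35) the reflected ray undergoes a half-wave phase shift.
The two reflections carry the same phase change, so no net offset.
With no net inversion, constructive interference in reflection requires 2 n t = m λ.
λ = 2 n t / m = 3483 / m nm.
m=4: 871 nm (IR); m=5: 697 nm (visible); m=6: 580 nm (visible); m=7: 498 nm (visible); m=8: 435 nm (visible); m=9: 387 nm (visible); m=10: 348 nm (UV).

5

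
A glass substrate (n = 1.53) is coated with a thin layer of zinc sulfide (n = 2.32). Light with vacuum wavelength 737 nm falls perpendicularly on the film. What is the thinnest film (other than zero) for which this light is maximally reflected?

At the upper boundary (n = 1.0 to n = 2.32) the reflected ray undergoes a half-wave phase shift.
Bottom surface (2.32 → 1.53): reflection off a lower-index medium gives no phase shift.
Net: one phase inversion between the two reflected rays.
So the condition for constructive reflection is 2 n t = (m + ½) λ.
Minimum at m = 0: t = λ / (4 n) = 737 / (4 × 2.32) = 79.4 nm.

79.4 nm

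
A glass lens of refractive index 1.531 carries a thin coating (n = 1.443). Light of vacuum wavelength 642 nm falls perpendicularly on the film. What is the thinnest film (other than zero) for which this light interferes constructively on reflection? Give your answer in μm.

Ray reflecting at the top interface goes from n = 1.0 toward n = 1.443: a half-wave phase shift.
Ray reflecting at the bottom interface goes from n = 1.443 toward n = 1.531: a half-wave phase shift.
Zero or two π shifts → no net half-wave offset.
With no net inversion, constructive interference in reflection requires 2 n t = m λ.
Minimum nonzero at m = 1: t = λ / (2 n) = 642 / (2 × 1.443) = 222 nm.

0.222 μm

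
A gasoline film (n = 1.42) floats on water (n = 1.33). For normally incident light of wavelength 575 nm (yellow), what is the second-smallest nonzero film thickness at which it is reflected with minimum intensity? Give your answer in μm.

0.405 μm

Top surface (1.0 → 1.42): reflection off a higher-index medium gives a half-wave phase shift.
Bottom surface (1.42 → 1.33): reflection off a lower-index medium gives no phase shift.
The two reflections differ by half a wavelength.
With one net inversion, destructive interference in reflection requires 2 n t = m λ.
The second-smallest nonzero thickness corresponds to m = 2: t = m λ / (2 n) = 2.00 × 575 / (2 × 1.42) = 405 nm.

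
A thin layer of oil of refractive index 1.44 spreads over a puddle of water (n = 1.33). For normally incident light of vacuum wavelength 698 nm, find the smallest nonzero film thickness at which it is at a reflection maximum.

At the upper boundary (n = 1.0 to n = 1.44) the reflected ray undergoes a half-wave phase shift.
Bottom surface (1.44 → 1.33): reflection off a lower-index medium gives no phase shift.
The two reflections differ by half a wavelength.
With one net inversion, constructive interference in reflection requires 2 n t = (m + ½) λ.
Minimum at m = 0: t = λ / (4 n) = 698 / (4 × 1.44) = 121 nm.

121 nm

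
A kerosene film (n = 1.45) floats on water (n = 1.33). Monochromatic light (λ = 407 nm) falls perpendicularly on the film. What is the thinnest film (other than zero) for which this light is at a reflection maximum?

At the upper boundary (n = 1.0 to n = 1.45) the reflected ray undergoes a half-wave phase shift.
Ray reflecting at the bottom interface goes from n = 1.45 toward n = 1.33: no phase shift.
The two reflections differ by half a wavelength.
So the condition for constructive reflection is 2 n t = (m + ½) λ.
Minimum at m = 0: t = λ / (4 n) = 407 / (4 × 1.45) = 70.2 nm.

70.2 nm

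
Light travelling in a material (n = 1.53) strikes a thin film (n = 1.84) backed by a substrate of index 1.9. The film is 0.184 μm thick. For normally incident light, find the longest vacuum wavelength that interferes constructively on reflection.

Ray reflecting at the top interface goes from n = 1.53 toward n = 1.84: a half-wave phase shift.
At the lower boundary (n = 1.84 to n = 1.9) the reflected ray undergoes a half-wave phase shift.
Net: no relative phase inversion (both shifts match).
With no net inversion, constructive interference in reflection requires 2 n t = m λ.
λ = 2 n t / m. The longest wavelength is m = 1: λ = 2 × 1.84 × 184 / 1.00 = 677 nm.

677 nm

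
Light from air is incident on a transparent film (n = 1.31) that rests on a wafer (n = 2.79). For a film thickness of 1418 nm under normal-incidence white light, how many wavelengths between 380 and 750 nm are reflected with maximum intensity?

5

Ray reflecting at the top interface goes from n = 1.0 toward n = 1.31: a half-wave phase shift.
Bottom surface (1.31 → 2.79): reflection off a higher-index medium gives a half-wave phase shift.
Net: no relative phase inversion (both shifts match).
For strong reflection here: 2 n t = m λ.
λ = 2 n t / m = 3715 / m nm.
m=4: 929 nm (IR); m=5: 743 nm (visible); m=6: 619 nm (visible); m=7: 531 nm (visible); m=8: 464 nm (visible); m=9: 413 nm (visible); m=10: 372 nm (UV).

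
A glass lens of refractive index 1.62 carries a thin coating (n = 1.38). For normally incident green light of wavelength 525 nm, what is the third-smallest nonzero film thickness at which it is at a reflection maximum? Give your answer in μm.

0.571 μm

Ray reflecting at the top interface goes from n = 1.0 toward n = 1.38: a half-wave phase shift.
At the lower boundary (n = 1.38 to n = 1.62) the reflected ray undergoes a half-wave phase shift.
Zero or two π shifts → no net half-wave offset.
For strong reflection here: 2 n t = m λ.
The third-smallest nonzero thickness corresponds to m = 3: t = m λ / (2 n) = 3.00 × 525 / (2 × 1.38) = 571 nm.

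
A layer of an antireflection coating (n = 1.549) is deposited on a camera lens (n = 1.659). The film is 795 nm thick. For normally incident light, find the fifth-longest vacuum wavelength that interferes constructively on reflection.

493 nm

Top surface (1.0 → 1.549): reflection off a higher-index medium gives a half-wave phase shift.
Ray reflecting at the bottom interface goes from n = 1.549 toward n = 1.659: a half-wave phase shift.
Net: no relative phase inversion (both shifts match).
With no net inversion, constructive interference in reflection requires 2 n t = m λ.
λ = 2 n t / m. The fifth-longest wavelength is m = 5: λ = 2 × 1.549 × 795 / 5.00 = 493 nm.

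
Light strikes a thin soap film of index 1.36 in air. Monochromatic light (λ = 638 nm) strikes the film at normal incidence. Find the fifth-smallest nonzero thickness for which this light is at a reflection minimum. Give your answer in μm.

1.17 μm

At the upper boundary (n = 1.0 to n = 1.36) the reflected ray undergoes a half-wave phase shift.
Ray reflecting at the bottom interface goes from n = 1.36 toward n = 1.0: no phase shift.
Net: one phase inversion between the two reflected rays.
For minimum reflection here: 2 n t = m λ.
The fifth-smallest nonzero thickness corresponds to m = 5: t = m λ / (2 n) = 5.00 × 638 / (2 × 1.36) = 1173 nm.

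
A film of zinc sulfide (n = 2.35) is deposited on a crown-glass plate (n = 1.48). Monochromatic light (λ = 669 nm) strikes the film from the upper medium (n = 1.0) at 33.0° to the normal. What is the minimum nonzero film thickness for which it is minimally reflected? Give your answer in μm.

0.146 μm

Top surface (1.0 → 2.35): reflection off a higher-index medium gives a half-wave phase shift.
At the lower boundary (n = 2.35 to n = 1.48) the reflected ray undergoes no phase shift.
The two reflections differ by half a wavelength.
With one net inversion, destructive interference in reflection requires 2 n t cos θ_r = m λ.
Snell's law: 1.0 sin 33.0° = 2.35 sin θ_r → sin θ_r = 0.232, cos θ_r = 0.973.
Minimum nonzero at m = 1: t = λ / (2 n cos θ_r) = 669 / (2 × 2.35 × 0.973) = 146 nm.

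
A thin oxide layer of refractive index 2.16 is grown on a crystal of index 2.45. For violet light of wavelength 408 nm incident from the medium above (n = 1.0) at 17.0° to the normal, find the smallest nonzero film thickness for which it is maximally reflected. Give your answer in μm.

At the upper boundary (n = 1.0 to n = 2.16) the reflected ray undergoes a half-wave phase shift.
Bottom surface (2.16 → 2.45): reflection off a higher-index medium gives a half-wave phase shift.
Net: no relative phase inversion (both shifts match).
So the condition for constructive reflection is 2 n t cos θ_r = m λ.
Snell's law: 1.0 sin 17.0° = 2.16 sin θ_r → sin θ_r = 0.135, cos θ_r = 0.991.
Minimum nonzero at m = 1: t = λ / (2 n cos θ_r) = 408 / (2 × 2.16 × 0.991) = 95.3 nm.

0.0953 μm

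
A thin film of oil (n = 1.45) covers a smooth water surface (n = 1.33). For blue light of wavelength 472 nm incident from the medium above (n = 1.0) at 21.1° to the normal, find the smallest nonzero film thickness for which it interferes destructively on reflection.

At the upper boundary (n = 1.0 to n = 1.45) the reflected ray undergoes a half-wave phase shift.
Ray reflecting at the bottom interface goes from n = 1.45 toward n = 1.33: no phase shift.
Net: one phase inversion between the two reflected rays.
So the condition for destructive reflection is 2 n t cos θ_r = m λ.
Snell's law: 1.0 sin 21.1° = 1.45 sin θ_r → sin θ_r = 0.248, cos θ_r = 0.969.
Minimum nonzero at m = 1: t = λ / (2 n cos θ_r) = 472 / (2 × 1.45 × 0.969) = 168 nm.

168 nm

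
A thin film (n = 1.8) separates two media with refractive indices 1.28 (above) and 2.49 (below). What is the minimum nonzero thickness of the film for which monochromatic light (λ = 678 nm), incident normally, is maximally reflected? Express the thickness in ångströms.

At the upper boundary (n = 1.28 to n = 1.8) the reflected ray undergoes a half-wave phase shift.
Bottom surface (1.8 → 2.49): reflection off a higher-index medium gives a half-wave phase shift.
The two reflections carry the same phase change, so no net offset.
So the condition for constructive reflection is 2 n t = m λ.
Minimum nonzero at m = 1: t = λ / (2 n) = 678 / (2 × 1.8) = 188 nm.

1883 Å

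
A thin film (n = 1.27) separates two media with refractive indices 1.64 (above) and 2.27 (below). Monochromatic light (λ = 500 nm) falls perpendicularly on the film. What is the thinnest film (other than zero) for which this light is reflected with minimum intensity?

At the upper boundary (n = 1.64 to n = 1.27) the reflected ray undergoes no phase shift.
Ray reflecting at the bottom interface goes from n = 1.27 toward n = 2.27: a half-wave phase shift.
Net: one phase inversion between the two reflected rays.
So the condition for destructive reflection is 2 n t = m λ.
Minimum nonzero at m = 1: t = λ / (2 n) = 500 / (2 × 1.27) = 197 nm.

197 nm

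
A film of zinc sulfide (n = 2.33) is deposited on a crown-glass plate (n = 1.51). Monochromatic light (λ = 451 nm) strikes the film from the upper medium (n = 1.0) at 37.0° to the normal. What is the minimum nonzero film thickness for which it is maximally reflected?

Ray reflecting at the top interface goes from n = 1.0 toward n = 2.33: a half-wave phase shift.
Bottom surface (2.33 → 1.51): reflection off a lower-index medium gives no phase shift.
Net: one phase inversion between the two reflected rays.
For bright reflection here: 2 n t cos θ_r = (m + ½) λ.
Snell's law: 1.0 sin 37.0° = 2.33 sin θ_r → sin θ_r = 0.258, cos θ_r = 0.966.
Minimum at m = 0: t = λ / (4 n cos θ_r) = 451 / (4 × 2.33 × 0.966) = 50.1 nm.

50.1 nm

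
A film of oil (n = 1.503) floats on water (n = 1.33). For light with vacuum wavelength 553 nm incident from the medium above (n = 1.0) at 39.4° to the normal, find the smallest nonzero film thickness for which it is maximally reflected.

Top surface (1.0 → 1.503): reflection off a higher-index medium gives a half-wave phase shift.
At the lower boundary (n = 1.503 to n = 1.33) the reflected ray undergoes no phase shift.
Exactly one π shift → a net half-wave offset.
So the condition for constructive reflection is 2 n t cos θ_r = (m + ½) λ.
Snell's law: 1.0 sin 39.4° = 1.503 sin θ_r → sin θ_r = 0.422, cos θ_r = 0.906.
Minimum at m = 0: t = λ / (4 n cos θ_r) = 553 / (4 × 1.503 × 0.906) = 101 nm.

101 nm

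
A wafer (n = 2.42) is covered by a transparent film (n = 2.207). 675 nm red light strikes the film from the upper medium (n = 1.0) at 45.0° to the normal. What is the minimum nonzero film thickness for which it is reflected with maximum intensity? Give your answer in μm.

Top surface (1.0 → 2.207): reflection off a higher-index medium gives a half-wave phase shift.
Ray reflecting at the bottom interface goes from n = 2.207 toward n = 2.42: a half-wave phase shift.
The two reflections carry the same phase change, so no net offset.
For maximum reflection here: 2 n t cos θ_r = m λ.
Snell's law: 1.0 sin 45.0° = 2.207 sin θ_r → sin θ_r = 0.320, cos θ_r = 0.947.
Minimum nonzero at m = 1: t = λ / (2 n cos θ_r) = 675 / (2 × 2.207 × 0.947) = 161 nm.

0.161 μm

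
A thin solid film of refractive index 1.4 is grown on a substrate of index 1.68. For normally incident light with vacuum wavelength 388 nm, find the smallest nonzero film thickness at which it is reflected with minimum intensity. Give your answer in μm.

Top surface (1.0 → 1.4): reflection off a higher-index medium gives a half-wave phase shift.
Bottom surface (1.4 → 1.68): reflection off a higher-index medium gives a half-wave phase shift.
The two reflections carry the same phase change, so no net offset.
So the condition for destructive reflection is 2 n t = (m + ½) λ.
Minimum at m = 0: t = λ / (4 n) = 388 / (4 × 1.4) = 69.3 nm.

0.0693 μm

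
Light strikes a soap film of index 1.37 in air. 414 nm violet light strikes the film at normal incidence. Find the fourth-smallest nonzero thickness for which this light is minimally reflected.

Ray reflecting at the top interface goes from n = 1.0 toward n = 1.37: a half-wave phase shift.
Bottom surface (1.37 → 1.0): reflection off a lower-index medium gives no phase shift.
The two reflections differ by half a wavelength.
With one net inversion, destructive interference in reflection requires 2 n t = m λ.
The fourth-smallest nonzero thickness corresponds to m = 4: t = m λ / (2 n) = 4.00 × 414 / (2 × 1.37) = 604 nm.

604 nm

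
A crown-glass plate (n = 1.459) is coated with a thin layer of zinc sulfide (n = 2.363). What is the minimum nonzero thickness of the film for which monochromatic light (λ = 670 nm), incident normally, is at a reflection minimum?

142 nm

At the upper boundary (n = 1.0 to n = 2.363) the reflected ray undergoes a half-wave phase shift.
Ray reflecting at the bottom interface goes from n = 2.363 toward n = 1.459: no phase shift.
Exactly one π shift → a net half-wave offset.
So the condition for destructive reflection is 2 n t = m λ.
Minimum nonzero at m = 1: t = λ / (2 n) = 670 / (2 × 2.363) = 142 nm.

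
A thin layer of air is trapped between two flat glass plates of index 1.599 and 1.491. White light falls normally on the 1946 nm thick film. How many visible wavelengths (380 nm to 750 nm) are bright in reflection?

At the upper boundary (n = 1.599 to n = 1.0) the reflected ray undergoes no phase shift.
Bottom surface (1.0 → 1.491): reflection off a higher-index medium gives a half-wave phase shift.
Exactly one π shift → a net half-wave offset.
With one net inversion, constructive interference in reflection requires 2 n t = (m + ½) λ.
λ = 2 n t / (m + ½) = 3892 / (m + ½) nm.
m=4: 865 nm (IR); m=5: 708 nm (visible); m=6: 599 nm (visible); m=7: 519 nm (visible); m=8: 458 nm (visible); m=9: 410 nm (visible); m=10: 371 nm (UV).

5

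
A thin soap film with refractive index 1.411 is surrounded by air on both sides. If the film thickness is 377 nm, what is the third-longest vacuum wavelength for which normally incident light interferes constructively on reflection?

426 nm

At the upper boundary (n = 1.0 to n = 1.411) the reflected ray undergoes a half-wave phase shift.
At the lower boundary (n = 1.411 to n = 1.0) the reflected ray undergoes no phase shift.
Exactly one π shift → a net half-wave offset.
With one net inversion, constructive interference in reflection requires 2 n t = (m + ½) λ.
λ = 2 n t / (m + ½). The third-longest wavelength is m = 2: λ = 2 × 1.411 × 377 / 2.50 = 426 nm.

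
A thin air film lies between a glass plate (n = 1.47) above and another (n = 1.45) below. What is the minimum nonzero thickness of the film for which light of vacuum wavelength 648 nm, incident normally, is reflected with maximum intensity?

Top surface (1.47 → 1.0): reflection off a lower-index medium gives no phase shift.
At the lower boundary (n = 1.0 to n = 1.45) the reflected ray undergoes a half-wave phase shift.
Net: one phase inversion between the two reflected rays.
With one net inversion, constructive interference in reflection requires 2 n t = (m + ½) λ.
Minimum at m = 0: t = λ / (4 n) = 648 / (4 × 1.0) = 162 nm.

162 nm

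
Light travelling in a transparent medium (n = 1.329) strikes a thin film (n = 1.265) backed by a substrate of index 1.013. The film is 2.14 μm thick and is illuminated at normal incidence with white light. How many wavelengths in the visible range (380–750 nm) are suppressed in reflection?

7

At the upper boundary (n = 1.329 to n = 1.265) the reflected ray undergoes no phase shift.
Bottom surface (1.265 → 1.013): reflection off a lower-index medium gives no phase shift.
Zero or two π shifts → no net half-wave offset.
With no net inversion, destructive interference in reflection requires 2 n t = (m + ½) λ.
λ = 2 n t / (m + ½) = 5414 / (m + ½) nm.
m=6: 833 nm (IR); m=7: 722 nm (visible); m=8: 637 nm (visible); m=9: 570 nm (visible); m=10: 516 nm (visible); m=11: 471 nm (visible); m=12: 433 nm (visible); m=13: 401 nm (visible); m=14: 373 nm (UV).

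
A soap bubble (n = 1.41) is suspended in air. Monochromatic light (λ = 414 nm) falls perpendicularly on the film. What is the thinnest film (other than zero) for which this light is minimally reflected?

147 nm

Top surface (1.0 → 1.41): reflection off a higher-index medium gives a half-wave phase shift.
At the lower boundary (n = 1.41 to n = 1.0) the reflected ray undergoes no phase shift.
Net: one phase inversion between the two reflected rays.
With one net inversion, destructive interference in reflection requires 2 n t = m λ.
Minimum nonzero at m = 1: t = λ / (2 n) = 414 / (2 × 1.41) = 147 nm.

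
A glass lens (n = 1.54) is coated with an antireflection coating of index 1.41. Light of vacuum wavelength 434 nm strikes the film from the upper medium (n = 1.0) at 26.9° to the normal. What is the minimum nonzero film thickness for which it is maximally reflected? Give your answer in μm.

0.162 μm

Ray reflecting at the top interface goes from n = 1.0 toward n = 1.41: a half-wave phase shift.
Bottom surface (1.41 → 1.54): reflection off a higher-index medium gives a half-wave phase shift.
Zero or two π shifts → no net half-wave offset.
With no net inversion, constructive interference in reflection requires 2 n t cos θ_r = m λ.
Snell's law: 1.0 sin 26.9° = 1.41 sin θ_r → sin θ_r = 0.321, cos θ_r = 0.947.
Minimum nonzero at m = 1: t = λ / (2 n cos θ_r) = 434 / (2 × 1.41 × 0.947) = 162 nm.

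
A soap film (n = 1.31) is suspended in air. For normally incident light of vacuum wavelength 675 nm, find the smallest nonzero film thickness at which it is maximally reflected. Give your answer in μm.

At the upper boundary (n = 1.0 to n = 1.31) the reflected ray undergoes a half-wave phase shift.
Bottom surface (1.31 → 1.0): reflection off a lower-index medium gives no phase shift.
The two reflections differ by half a wavelength.
For bright reflection here: 2 n t = (m + ½) λ.
Minimum at m = 0: t = λ / (4 n) = 675 / (4 × 1.31) = 129 nm.

0.129 μm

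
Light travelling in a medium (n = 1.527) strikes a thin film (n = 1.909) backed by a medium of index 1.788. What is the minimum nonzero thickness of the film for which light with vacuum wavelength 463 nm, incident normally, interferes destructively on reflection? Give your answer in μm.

0.121 μm

At the upper boundary (n = 1.527 to n = 1.909) the reflected ray undergoes a half-wave phase shift.
At the lower boundary (n = 1.909 to n = 1.788) the reflected ray undergoes no phase shift.
Exactly one π shift → a net half-wave offset.
With one net inversion, destructive interference in reflection requires 2 n t = m λ.
Minimum nonzero at m = 1: t = λ / (2 n) = 463 / (2 × 1.909) = 121 nm.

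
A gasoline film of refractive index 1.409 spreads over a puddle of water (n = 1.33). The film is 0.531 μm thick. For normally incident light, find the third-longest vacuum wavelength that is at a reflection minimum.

Top surface (1.0 → 1.409): reflection off a higher-index medium gives a half-wave phase shift.
Ray reflecting at the bottom interface goes from n = 1.409 toward n = 1.33: no phase shift.
Net: one phase inversion between the two reflected rays.
For weak reflection here: 2 n t = m λ.
λ = 2 n t / m. The third-longest wavelength is m = 3: λ = 2 × 1.409 × 531 / 3.00 = 499 nm.

499 nm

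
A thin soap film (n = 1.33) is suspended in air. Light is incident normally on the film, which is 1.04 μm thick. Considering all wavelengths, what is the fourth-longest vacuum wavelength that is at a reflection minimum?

692 nm

At the upper boundary (n = 1.0 to n = 1.33) the reflected ray undergoes a half-wave phase shift.
Bottom surface (1.33 → 1.0): reflection off a lower-index medium gives no phase shift.
The two reflections differ by half a wavelength.
With one net inversion, destructive interference in reflection requires 2 n t = m λ.
λ = 2 n t / m. The fourth-longest wavelength is m = 4: λ = 2 × 1.33 × 1040 / 4.00 = 692 nm.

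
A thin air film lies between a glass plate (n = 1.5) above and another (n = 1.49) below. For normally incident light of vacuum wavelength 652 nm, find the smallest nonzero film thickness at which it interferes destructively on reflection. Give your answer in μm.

Top surface (1.5 → 1.0): reflection off a lower-index medium gives no phase shift.
Bottom surface (1.0 → 1.49): reflection off a higher-index medium gives a half-wave phase shift.
Net: one phase inversion between the two reflected rays.
With one net inversion, destructive interference in reflection requires 2 n t = m λ.
Minimum nonzero at m = 1: t = λ / (2 n) = 652 / (2 × 1.0) = 326 nm.

0.326 μm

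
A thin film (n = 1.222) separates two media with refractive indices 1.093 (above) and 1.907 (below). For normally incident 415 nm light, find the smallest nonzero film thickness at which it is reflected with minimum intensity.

84.9 nm

Ray reflecting at the top interface goes from n = 1.093 toward n = 1.222: a half-wave phase shift.
Bottom surface (1.222 → 1.907): reflection off a higher-index medium gives a half-wave phase shift.
Net: no relative phase inversion (both shifts match).
For dark reflection here: 2 n t = (m + ½) λ.
Minimum at m = 0: t = λ / (4 n) = 415 / (4 × 1.222) = 84.9 nm.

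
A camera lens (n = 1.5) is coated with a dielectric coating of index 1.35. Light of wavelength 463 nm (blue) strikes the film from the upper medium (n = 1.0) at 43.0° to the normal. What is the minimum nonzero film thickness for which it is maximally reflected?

199 nm

At the upper boundary (n = 1.0 to n = 1.35) the reflected ray undergoes a half-wave phase shift.
Bottom surface (1.35 → 1.5): reflection off a higher-index medium gives a half-wave phase shift.
Zero or two π shifts → no net half-wave offset.
So the condition for constructive reflection is 2 n t cos θ_r = m λ.
Snell's law: 1.0 sin 43.0° = 1.35 sin θ_r → sin θ_r = 0.505, cos θ_r = 0.863.
Minimum nonzero at m = 1: t = λ / (2 n cos θ_r) = 463 / (2 × 1.35 × 0.863) = 199 nm.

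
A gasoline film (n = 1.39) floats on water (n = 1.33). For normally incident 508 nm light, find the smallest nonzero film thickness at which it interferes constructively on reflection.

Top surface (1.0 → 1.39): reflection off a higher-index medium gives a half-wave phase shift.
Bottom surface (1.39 → 1.33): reflection off a lower-index medium gives no phase shift.
Exactly one π shift → a net half-wave offset.
With one net inversion, constructive interference in reflection requires 2 n t = (m + ½) λ.
Minimum at m = 0: t = λ / (4 n) = 508 / (4 × 1.39) = 91.4 nm.

91.4 nm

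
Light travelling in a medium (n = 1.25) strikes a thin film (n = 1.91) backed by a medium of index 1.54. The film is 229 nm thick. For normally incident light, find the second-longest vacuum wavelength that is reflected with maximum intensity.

At the upper boundary (n = 1.25 to n = 1.91) the reflected ray undergoes a half-wave phase shift.
Ray reflecting at the bottom interface goes from n = 1.91 toward n = 1.54: no phase shift.
The two reflections differ by half a wavelength.
So the condition for constructive reflection is 2 n t = (m + ½) λ.
λ = 2 n t / (m + ½). The second-longest wavelength is m = 1: λ = 2 × 1.91 × 229 / 1.50 = 583 nm.

583 nm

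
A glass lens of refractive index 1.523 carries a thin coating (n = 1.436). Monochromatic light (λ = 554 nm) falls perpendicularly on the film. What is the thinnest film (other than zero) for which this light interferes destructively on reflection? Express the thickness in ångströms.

964 Å

Ray reflecting at the top interface goes from n = 1.0 toward n = 1.436: a half-wave phase shift.
At the lower boundary (n = 1.436 to n = 1.523) the reflected ray undergoes a half-wave phase shift.
Zero or two π shifts → no net half-wave offset.
With no net inversion, destructive interference in reflection requires 2 n t = (m + ½) λ.
Minimum at m = 0: t = λ / (4 n) = 554 / (4 × 1.436) = 96.4 nm.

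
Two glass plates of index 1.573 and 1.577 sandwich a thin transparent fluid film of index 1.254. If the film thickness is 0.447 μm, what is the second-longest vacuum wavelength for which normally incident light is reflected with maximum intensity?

Ray reflecting at the top interface goes from n = 1.573 toward n = 1.254: no phase shift.
Bottom surface (1.254 → 1.577): reflection off a higher-index medium gives a half-wave phase shift.
Net: one phase inversion between the two reflected rays.
So the condition for constructive reflection is 2 n t = (m + ½) λ.
λ = 2 n t / (m + ½). The second-longest wavelength is m = 1: λ = 2 × 1.254 × 447 / 1.50 = 747 nm.

747 nm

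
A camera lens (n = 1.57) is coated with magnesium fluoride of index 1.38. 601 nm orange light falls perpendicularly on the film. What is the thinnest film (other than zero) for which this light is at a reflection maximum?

218 nm

At the upper boundary (n = 1.0 to n = 1.38) the reflected ray undergoes a half-wave phase shift.
At the lower boundary (n = 1.38 to n = 1.57) the reflected ray undergoes a half-wave phase shift.
Net: no relative phase inversion (both shifts match).
For maximum reflection here: 2 n t = m λ.
Minimum nonzero at m = 1: t = λ / (2 n) = 601 / (2 × 1.38) = 218 nm.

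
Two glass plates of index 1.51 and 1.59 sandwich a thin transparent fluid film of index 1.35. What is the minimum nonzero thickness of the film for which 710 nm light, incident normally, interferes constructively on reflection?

131 nm

At the upper boundary (n = 1.51 to n = 1.35) the reflected ray undergoes no phase shift.
At the lower boundary (n = 1.35 to n = 1.59) the reflected ray undergoes a half-wave phase shift.
The two reflections differ by half a wavelength.
With one net inversion, constructive interference in reflection requires 2 n t = (m + ½) λ.
Minimum at m = 0: t = λ / (4 n) = 710 / (4 × 1.35) = 131 nm.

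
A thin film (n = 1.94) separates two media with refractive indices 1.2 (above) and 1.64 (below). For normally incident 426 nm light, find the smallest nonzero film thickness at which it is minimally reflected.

110 nm

Ray reflecting at the top interface goes from n = 1.2 toward n = 1.94: a half-wave phase shift.
At the lower boundary (n = 1.94 to n = 1.64) the reflected ray undergoes no phase shift.
Net: one phase inversion between the two reflected rays.
With one net inversion, destructive interference in reflection requires 2 n t = m λ.
Minimum nonzero at m = 1: t = λ / (2 n) = 426 / (2 × 1.94) = 110 nm.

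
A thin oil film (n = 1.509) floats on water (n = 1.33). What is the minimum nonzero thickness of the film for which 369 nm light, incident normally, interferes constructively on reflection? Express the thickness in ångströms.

At the upper boundary (n = 1.0 to n = 1.509) the reflected ray undergoes a half-wave phase shift.
At the lower boundary (n = 1.509 to n = 1.33) the reflected ray undergoes no phase shift.
Net: one phase inversion between the two reflected rays.
With one net inversion, constructive interference in reflection requires 2 n t = (m + ½) λ.
Minimum at m = 0: t = λ / (4 n) = 369 / (4 × 1.509) = 61.1 nm.

611 Å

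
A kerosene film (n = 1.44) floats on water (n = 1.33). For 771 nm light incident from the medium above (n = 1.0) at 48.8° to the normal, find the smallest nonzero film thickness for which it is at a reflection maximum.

157 nm

Ray reflecting at the top interface goes from n = 1.0 toward n = 1.44: a half-wave phase shift.
Ray reflecting at the bottom interface goes from n = 1.44 toward n = 1.33: no phase shift.
Net: one phase inversion between the two reflected rays.
With one net inversion, constructive interference in reflection requires 2 n t cos θ_r = (m + ½) λ.
Snell's law: 1.0 sin 48.8° = 1.44 sin θ_r → sin θ_r = 0.523, cos θ_r = 0.853.
Minimum at m = 0: t = λ / (4 n cos θ_r) = 771 / (4 × 1.44 × 0.853) = 157 nm.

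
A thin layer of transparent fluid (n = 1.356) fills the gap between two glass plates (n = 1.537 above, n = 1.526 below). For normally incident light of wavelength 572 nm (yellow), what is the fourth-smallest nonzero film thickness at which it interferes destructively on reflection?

At the upper boundary (n = 1.537 to n = 1.356) the reflected ray undergoes no phase shift.
Bottom surface (1.356 → 1.526): reflection off a higher-index medium gives a half-wave phase shift.
The two reflections differ by half a wavelength.
For minimum reflection here: 2 n t = m λ.
The fourth-smallest nonzero thickness corresponds to m = 4: t = m λ / (2 n) = 4.00 × 572 / (2 × 1.356) = 844 nm.

844 nm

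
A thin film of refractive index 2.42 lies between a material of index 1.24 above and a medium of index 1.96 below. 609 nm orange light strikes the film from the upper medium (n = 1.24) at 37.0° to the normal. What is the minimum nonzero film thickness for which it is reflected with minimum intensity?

Top surface (1.24 → 2.42): reflection off a higher-index medium gives a half-wave phase shift.
Ray reflecting at the bottom interface goes from n = 2.42 toward n = 1.96: no phase shift.
The two reflections differ by half a wavelength.
For weak reflection here: 2 n t cos θ_r = m λ.
Snell's law: 1.24 sin 37.0° = 2.42 sin θ_r → sin θ_r = 0.308, cos θ_r = 0.951.
Minimum nonzero at m = 1: t = λ / (2 n cos θ_r) = 609 / (2 × 2.42 × 0.951) = 132 nm.

132 nm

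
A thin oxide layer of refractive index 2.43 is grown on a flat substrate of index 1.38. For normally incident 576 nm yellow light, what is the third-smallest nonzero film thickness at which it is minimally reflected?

Top surface (1.0 → 2.43): reflection off a higher-index medium gives a half-wave phase shift.
At the lower boundary (n = 2.43 to n = 1.38) the reflected ray undergoes no phase shift.
Exactly one π shift → a net half-wave offset.
For minimum reflection here: 2 n t = m λ.
The third-smallest nonzero thickness corresponds to m = 3: t = m λ / (2 n) = 3.00 × 576 / (2 × 2.43) = 356 nm.

356 nm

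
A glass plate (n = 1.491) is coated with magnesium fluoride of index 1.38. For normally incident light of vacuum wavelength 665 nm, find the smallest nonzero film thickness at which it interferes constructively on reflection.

Ray reflecting at the top interface goes from n = 1.0 toward n = 1.38: a half-wave phase shift.
Ray reflecting at the bottom interface goes from n = 1.38 toward n = 1.491: a half-wave phase shift.
The two reflections carry the same phase change, so no net offset.
So the condition for constructive reflection is 2 n t = m λ.
Minimum nonzero at m = 1: t = λ / (2 n) = 665 / (2 × 1.38) = 241 nm.

241 nm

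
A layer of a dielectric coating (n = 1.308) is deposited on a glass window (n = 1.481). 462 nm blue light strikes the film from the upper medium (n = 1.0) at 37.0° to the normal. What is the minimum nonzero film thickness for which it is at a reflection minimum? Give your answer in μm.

0.0995 μm

Top surface (1.0 → 1.308): reflection off a higher-index medium gives a half-wave phase shift.
Bottom surface (1.308 → 1.481): reflection off a higher-index medium gives a half-wave phase shift.
The two reflections carry the same phase change, so no net offset.
For dark reflection here: 2 n t cos θ_r = (m + ½) λ.
Snell's law: 1.0 sin 37.0° = 1.308 sin θ_r → sin θ_r = 0.460, cos θ_r = 0.888.
Minimum at m = 0: t = λ / (4 n cos θ_r) = 462 / (4 × 1.308 × 0.888) = 99.5 nm.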